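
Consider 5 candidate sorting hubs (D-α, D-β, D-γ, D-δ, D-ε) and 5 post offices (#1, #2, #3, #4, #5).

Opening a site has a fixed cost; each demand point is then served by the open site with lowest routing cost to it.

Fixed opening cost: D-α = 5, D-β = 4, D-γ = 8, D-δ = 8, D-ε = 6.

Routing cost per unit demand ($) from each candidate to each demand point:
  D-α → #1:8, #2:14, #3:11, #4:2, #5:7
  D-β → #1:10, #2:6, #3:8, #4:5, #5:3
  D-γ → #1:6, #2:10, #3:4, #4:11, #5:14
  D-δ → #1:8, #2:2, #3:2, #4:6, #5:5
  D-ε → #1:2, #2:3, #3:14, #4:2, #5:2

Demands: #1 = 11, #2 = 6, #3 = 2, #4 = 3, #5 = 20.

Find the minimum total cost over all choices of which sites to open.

Open {D-δ, D-ε}: assign each demand point to its cheapest open site.
  #1→D-ε 11×2=22, #2→D-δ 6×2=12, #3→D-δ 2×2=4, #4→D-ε 3×2=6, #5→D-ε 20×2=40
  routing cost 84, fixed 14 → total 98.
Compare {D-β, D-δ, D-ε}: routing cost 84 + fixed 18 = 102.
Compare {D-α, D-δ, D-ε}: routing cost 84 + fixed 19 = 103.
Compare {D-γ, D-δ, D-ε}: routing cost 84 + fixed 22 = 106.
All other subsets cost ≥ 102. Minimum total cost: 98.

98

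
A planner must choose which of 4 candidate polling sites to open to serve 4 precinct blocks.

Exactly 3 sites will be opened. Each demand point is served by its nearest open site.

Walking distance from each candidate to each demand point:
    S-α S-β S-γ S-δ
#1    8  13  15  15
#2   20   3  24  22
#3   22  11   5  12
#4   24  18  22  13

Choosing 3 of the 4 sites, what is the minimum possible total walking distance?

28

Open {#1, #2, #3}.
  S-α→#1 8, S-β→#2 3, S-γ→#3 5, S-δ→#3 12  ⇒ total 28.
Compare {#1, #3, #4}: total 36.
Compare {#1, #2, #4}: total 39.
No size-3 selection does better; minimum is 28.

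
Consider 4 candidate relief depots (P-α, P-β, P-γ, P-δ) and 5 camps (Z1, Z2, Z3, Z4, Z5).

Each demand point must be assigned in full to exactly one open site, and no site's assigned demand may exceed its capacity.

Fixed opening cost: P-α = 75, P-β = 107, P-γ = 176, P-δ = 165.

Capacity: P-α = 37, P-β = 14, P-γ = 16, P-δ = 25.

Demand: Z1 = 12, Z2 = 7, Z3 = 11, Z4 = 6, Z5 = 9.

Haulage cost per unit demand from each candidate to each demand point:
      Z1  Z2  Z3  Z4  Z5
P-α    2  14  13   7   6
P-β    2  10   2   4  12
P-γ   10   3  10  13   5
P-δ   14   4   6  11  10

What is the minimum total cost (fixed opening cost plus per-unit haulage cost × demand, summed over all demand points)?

Open {P-α, P-β}; cheapest assignment that respects the capacities:
  P-α (cap 37, load 34): Z1, Z2, Z4, Z5 — cost 12×2 + 7×14 + 6×7 + 9×6 = 218
  P-β (cap 14, load 11): Z3 — cost 11×2 = 22
  Shipping 240, fixed 182 → total 422.
  Any other capacity-feasible assignment to {P-α, P-β} ships for at least 240.
Compare {P-α, P-δ}: its best feasible assignment gives total 454.
Compare {P-α, P-β, P-γ}: its best feasible assignment gives total 512.
Every other set of open sites that can feasibly serve all demand totals ≥ 454 even under its best assignment. Minimum: 422.

422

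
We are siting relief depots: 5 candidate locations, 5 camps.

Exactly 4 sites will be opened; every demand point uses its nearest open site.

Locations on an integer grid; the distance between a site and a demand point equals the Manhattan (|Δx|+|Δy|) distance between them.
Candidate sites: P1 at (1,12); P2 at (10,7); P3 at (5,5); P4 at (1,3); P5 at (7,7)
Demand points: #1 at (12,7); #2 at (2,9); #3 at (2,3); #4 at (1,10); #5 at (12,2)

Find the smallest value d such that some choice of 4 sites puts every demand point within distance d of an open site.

7

Open {P1, P2, P3, P4}.
  Farthest demand point is #5 at distance 7 (to P2); all others are ≤ 7.
With {P1, P2, P3, P5} the worst case is 7.
With {P1, P2, P4, P5} the worst case is 7.
No size-4 selection achieves below 7.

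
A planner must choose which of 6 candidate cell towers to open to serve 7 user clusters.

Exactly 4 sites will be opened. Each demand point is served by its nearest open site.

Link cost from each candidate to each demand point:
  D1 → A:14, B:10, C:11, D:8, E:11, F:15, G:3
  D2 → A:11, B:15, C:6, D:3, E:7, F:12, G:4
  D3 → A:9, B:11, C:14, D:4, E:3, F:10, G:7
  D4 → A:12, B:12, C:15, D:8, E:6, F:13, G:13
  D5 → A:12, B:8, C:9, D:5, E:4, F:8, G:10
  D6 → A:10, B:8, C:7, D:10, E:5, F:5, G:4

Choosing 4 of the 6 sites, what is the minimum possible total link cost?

37

Open {D1, D2, D3, D6}.
  A→D3 9, B→D6 8, C→D2 6, D→D2 3, E→D3 3, F→D6 5, G→D1 3  ⇒ total 37.
Compare {D2, D3, D4, D6}: total 38.
Compare {D2, D3, D5, D6}: total 38.
No size-4 selection does better; minimum is 37.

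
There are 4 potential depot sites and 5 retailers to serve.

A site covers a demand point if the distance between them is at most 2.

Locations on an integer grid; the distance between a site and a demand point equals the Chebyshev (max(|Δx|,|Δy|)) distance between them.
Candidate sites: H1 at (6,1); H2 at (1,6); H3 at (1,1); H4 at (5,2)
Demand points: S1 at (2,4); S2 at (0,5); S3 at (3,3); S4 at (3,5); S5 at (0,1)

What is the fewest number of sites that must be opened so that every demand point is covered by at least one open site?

2

Coverage sets (demand points within 2 of each site):
  H1: {}
  H2: {S1, S2, S4}
  H3: {S3, S5}
  H4: {S3}
No single site covers all 5 demand points.
But {H2, H3} covers everything, so the minimum is 2.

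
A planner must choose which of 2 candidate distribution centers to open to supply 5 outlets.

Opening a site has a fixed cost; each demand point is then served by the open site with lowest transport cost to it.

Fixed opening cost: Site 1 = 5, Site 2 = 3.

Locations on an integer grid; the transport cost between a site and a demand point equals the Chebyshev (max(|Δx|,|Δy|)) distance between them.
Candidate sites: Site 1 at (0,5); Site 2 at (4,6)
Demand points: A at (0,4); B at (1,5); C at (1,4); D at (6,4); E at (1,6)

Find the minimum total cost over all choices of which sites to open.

14

Open {Site 1, Site 2}: assign each demand point to its cheapest open site.
  A→Site 1 1, B→Site 1 1, C→Site 1 1, D→Site 2 2, E→Site 1 1
  transport cost 6, fixed 8 → total 14.
Compare {Site 1}: transport cost 10 + fixed 5 = 15.
Compare {Site 2}: transport cost 15 + fixed 3 = 18.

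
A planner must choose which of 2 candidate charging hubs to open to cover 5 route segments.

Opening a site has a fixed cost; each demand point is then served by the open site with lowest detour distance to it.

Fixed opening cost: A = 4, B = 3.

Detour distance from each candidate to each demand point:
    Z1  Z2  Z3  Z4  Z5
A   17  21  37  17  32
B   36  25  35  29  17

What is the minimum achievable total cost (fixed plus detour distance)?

Open {A, B}: assign each demand point to its cheapest open site.
  Z1→A 17, Z2→A 21, Z3→B 35, Z4→A 17, Z5→B 17
  detour distance 107, fixed 7 → total 114.
Compare {A}: detour distance 124 + fixed 4 = 128.
Compare {B}: detour distance 142 + fixed 3 = 145.

114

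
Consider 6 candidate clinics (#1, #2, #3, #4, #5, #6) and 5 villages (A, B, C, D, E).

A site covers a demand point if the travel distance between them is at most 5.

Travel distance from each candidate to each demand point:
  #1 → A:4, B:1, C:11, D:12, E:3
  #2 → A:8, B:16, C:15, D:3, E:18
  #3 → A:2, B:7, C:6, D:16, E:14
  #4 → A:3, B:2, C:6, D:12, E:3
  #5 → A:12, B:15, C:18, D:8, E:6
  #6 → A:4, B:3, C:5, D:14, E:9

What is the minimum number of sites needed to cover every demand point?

3

Coverage sets (demand points within 5 of each site):
  #1: {A, B, E}
  #2: {D}
  #3: {A}
  #4: {A, B, E}
  #5: {}
  #6: {A, B, C}
No 2 sites suffice: every size-2 union leaves at least one demand point uncovered.
But {#1, #2, #6} covers everything, so the minimum is 3.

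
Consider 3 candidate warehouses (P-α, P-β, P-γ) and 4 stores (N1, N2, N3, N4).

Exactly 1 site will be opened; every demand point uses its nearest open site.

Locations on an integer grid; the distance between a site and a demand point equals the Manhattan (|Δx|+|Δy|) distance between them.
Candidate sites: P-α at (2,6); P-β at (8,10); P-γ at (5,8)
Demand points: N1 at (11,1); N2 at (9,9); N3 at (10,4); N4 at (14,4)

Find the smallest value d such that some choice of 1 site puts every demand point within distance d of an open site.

Open {P-β}.
  Farthest demand point is N1 at distance 12 (to P-β); all others are ≤ 12.
With {P-γ} the worst case is 13.
With {P-α} the worst case is 14.
No size-1 selection achieves below 12.

12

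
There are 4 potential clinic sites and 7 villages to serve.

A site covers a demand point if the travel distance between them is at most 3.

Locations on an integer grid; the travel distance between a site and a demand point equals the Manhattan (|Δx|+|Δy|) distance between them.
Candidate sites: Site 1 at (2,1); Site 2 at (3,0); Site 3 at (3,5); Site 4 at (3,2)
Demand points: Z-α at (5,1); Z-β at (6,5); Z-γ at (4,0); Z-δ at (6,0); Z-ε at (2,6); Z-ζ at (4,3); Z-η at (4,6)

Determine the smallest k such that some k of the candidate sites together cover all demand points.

Coverage sets (demand points within 3 of each site):
  Site 1: {Z-α, Z-γ}
  Site 2: {Z-α, Z-γ, Z-δ}
  Site 3: {Z-β, Z-ε, Z-ζ, Z-η}
  Site 4: {Z-α, Z-γ, Z-ζ}
No single site covers all 7 demand points.
But {Site 2, Site 3} covers everything, so the minimum is 2.

2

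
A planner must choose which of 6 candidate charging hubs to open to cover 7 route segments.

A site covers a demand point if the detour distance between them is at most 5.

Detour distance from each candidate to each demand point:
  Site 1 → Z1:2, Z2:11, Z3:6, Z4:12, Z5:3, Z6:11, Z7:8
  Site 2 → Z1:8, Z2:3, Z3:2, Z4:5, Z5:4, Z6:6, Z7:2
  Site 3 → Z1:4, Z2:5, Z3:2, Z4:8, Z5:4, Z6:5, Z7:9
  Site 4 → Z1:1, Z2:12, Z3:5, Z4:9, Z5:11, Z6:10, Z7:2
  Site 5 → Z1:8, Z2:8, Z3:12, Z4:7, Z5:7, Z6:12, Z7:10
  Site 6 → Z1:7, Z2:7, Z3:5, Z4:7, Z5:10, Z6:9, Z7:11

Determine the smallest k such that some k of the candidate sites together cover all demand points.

2

Coverage sets (demand points within 5 of each site):
  Site 1: {Z1, Z5}
  Site 2: {Z2, Z3, Z4, Z5, Z7}
  Site 3: {Z1, Z2, Z3, Z5, Z6}
  Site 4: {Z1, Z3, Z7}
  Site 5: {}
  Site 6: {Z3}
No single site covers all 7 demand points.
But {Site 2, Site 3} covers everything, so the minimum is 2.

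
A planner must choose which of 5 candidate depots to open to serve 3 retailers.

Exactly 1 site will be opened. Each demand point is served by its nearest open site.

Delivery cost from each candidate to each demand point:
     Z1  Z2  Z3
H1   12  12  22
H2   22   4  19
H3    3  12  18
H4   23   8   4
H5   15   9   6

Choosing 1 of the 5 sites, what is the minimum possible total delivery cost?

Open {H5}.
  Z1→H5 15, Z2→H5 9, Z3→H5 6  ⇒ total 30.
Compare {H3}: total 33.
Compare {H4}: total 35.
No size-1 selection does better; minimum is 30.

30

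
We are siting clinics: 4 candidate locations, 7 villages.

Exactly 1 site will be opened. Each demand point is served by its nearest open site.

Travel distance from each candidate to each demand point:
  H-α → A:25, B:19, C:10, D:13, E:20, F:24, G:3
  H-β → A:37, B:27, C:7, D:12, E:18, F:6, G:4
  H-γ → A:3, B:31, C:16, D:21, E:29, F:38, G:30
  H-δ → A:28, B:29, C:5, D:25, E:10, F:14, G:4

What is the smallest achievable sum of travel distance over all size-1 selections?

111

Open {H-β}.
  A→H-β 37, B→H-β 27, C→H-β 7, D→H-β 12, E→H-β 18, F→H-β 6, G→H-β 4  ⇒ total 111.
Compare {H-α}: total 114.
Compare {H-δ}: total 115.
No size-1 selection does better; minimum is 111.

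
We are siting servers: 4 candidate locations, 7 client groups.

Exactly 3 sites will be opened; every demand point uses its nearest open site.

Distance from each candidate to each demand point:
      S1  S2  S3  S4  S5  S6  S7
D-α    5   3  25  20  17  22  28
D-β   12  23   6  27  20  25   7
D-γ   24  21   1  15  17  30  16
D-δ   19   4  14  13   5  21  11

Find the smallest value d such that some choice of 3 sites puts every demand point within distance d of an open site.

Open {D-α, D-β, D-δ}.
  Farthest demand point is S6 at distance 21 (to D-δ); all others are ≤ 21.
With {D-α, D-γ, D-δ} the worst case is 21.
With {D-β, D-γ, D-δ} the worst case is 21.
No size-3 selection achieves below 21.

21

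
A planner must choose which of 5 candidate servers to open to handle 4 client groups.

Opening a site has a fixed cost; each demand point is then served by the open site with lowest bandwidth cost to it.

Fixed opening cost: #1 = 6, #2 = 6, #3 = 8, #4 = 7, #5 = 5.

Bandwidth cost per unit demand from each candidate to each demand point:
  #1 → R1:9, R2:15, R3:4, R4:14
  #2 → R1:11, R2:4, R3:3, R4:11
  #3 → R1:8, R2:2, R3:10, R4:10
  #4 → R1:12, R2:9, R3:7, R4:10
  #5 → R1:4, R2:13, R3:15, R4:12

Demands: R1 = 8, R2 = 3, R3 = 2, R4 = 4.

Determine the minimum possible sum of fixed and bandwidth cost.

Open {#2, #3, #5}: assign each demand point to its cheapest open site.
  R1→#5 8×4=32, R2→#3 3×2=6, R3→#2 2×3=6, R4→#3 4×10=40
  bandwidth cost 84, fixed 19 → total 103.
Compare {#2, #5}: bandwidth cost 94 + fixed 11 = 105.
Compare {#1, #3, #5}: bandwidth cost 86 + fixed 19 = 105.
Compare {#2, #4, #5}: bandwidth cost 90 + fixed 18 = 108.
All other subsets cost ≥ 105. Minimum total cost: 103.

103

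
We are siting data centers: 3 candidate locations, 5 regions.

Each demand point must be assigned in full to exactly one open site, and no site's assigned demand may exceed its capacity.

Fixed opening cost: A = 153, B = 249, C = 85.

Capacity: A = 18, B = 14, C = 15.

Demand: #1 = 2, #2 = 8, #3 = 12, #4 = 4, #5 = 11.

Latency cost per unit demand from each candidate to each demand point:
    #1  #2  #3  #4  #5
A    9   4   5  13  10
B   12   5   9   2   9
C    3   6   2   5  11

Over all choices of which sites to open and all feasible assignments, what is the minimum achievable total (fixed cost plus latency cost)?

675

Open {A, B, C}; cheapest assignment that respects the capacities:
  A (cap 18, load 11): #5 — cost 11×10 = 110
  B (cap 14, load 12): #2, #4 — cost 8×5 + 4×2 = 48
  C (cap 15, load 14): #1, #3 — cost 2×3 + 12×2 = 30
  Shipping 188, fixed 487 → total 675.
  Any other capacity-feasible assignment to {A, B, C} ships for at least 188.
Total demand is 37 and no other set of sites has combined capacity ≥ 37, so {A, B, C} is the only feasible choice of open sites. Minimum: 675.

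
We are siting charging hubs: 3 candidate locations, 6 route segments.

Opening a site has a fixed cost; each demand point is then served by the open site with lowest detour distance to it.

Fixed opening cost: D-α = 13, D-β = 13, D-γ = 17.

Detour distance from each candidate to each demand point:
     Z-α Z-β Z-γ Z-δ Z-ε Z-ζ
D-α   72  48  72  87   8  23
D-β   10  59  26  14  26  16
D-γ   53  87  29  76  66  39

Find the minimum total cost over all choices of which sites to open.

148

Open {D-α, D-β}: assign each demand point to its cheapest open site.
  Z-α→D-β 10, Z-β→D-α 48, Z-γ→D-β 26, Z-δ→D-β 14, Z-ε→D-α 8, Z-ζ→D-β 16
  detour distance 122, fixed 26 → total 148.
Compare {D-β}: detour distance 151 + fixed 13 = 164.
Compare {D-α, D-β, D-γ}: detour distance 122 + fixed 43 = 165.
Compare {D-β, D-γ}: detour distance 151 + fixed 30 = 181.
All other subsets cost ≥ 164. Minimum total cost: 148.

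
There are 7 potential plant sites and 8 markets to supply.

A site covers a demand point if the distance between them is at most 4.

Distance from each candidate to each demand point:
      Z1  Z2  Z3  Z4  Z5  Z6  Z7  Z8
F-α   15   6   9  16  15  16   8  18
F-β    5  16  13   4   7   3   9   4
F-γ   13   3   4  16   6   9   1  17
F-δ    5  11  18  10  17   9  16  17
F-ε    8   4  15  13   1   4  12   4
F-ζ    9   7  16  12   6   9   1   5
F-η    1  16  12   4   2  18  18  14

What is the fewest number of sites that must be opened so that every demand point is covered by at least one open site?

Coverage sets (demand points within 4 of each site):
  F-α: {}
  F-β: {Z4, Z6, Z8}
  F-γ: {Z2, Z3, Z7}
  F-δ: {}
  F-ε: {Z2, Z5, Z6, Z8}
  F-ζ: {Z7}
  F-η: {Z1, Z4, Z5}
No 2 sites suffice: every size-2 union leaves at least one demand point uncovered.
But {F-β, F-γ, F-η} covers everything, so the minimum is 3.

3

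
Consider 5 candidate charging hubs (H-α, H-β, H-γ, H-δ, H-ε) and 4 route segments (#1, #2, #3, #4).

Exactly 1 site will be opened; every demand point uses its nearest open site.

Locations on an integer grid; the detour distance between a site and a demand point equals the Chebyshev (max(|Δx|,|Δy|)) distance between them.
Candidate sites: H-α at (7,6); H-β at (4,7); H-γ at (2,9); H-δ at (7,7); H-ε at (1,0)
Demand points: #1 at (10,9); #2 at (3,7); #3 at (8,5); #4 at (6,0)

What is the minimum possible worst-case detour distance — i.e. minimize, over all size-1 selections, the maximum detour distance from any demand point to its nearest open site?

Open {H-α}.
  Farthest demand point is #4 at detour distance 6 (to H-α); all others are ≤ 6.
With {H-β} the worst case is 7.
With {H-δ} the worst case is 7.
No size-1 selection achieves below 6.

6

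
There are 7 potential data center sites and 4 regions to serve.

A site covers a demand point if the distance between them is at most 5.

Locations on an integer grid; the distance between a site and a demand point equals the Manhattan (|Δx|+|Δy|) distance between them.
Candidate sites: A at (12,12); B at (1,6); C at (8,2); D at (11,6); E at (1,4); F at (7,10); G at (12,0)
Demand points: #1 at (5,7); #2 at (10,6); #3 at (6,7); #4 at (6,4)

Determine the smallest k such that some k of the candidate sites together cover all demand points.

3

Coverage sets (demand points within 5 of each site):
  A: {}
  B: {#1}
  C: {#4}
  D: {#2}
  E: {#4}
  F: {#1, #3}
  G: {}
No 2 sites suffice: every size-2 union leaves at least one demand point uncovered.
But {C, D, F} covers everything, so the minimum is 3.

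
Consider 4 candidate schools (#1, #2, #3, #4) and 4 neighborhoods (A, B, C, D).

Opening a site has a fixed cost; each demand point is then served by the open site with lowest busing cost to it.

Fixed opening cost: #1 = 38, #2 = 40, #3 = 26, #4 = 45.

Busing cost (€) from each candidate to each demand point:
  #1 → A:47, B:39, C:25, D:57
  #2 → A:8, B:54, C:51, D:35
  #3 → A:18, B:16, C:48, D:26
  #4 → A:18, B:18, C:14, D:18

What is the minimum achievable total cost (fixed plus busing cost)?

113

Open {#4}: assign each demand point to its cheapest open site.
  A→#4 18, B→#4 18, C→#4 14, D→#4 18
  busing cost 68, fixed 45 → total 113.
Compare {#3}: busing cost 108 + fixed 26 = 134.
Compare {#3, #4}: busing cost 66 + fixed 71 = 137.
Compare {#2, #4}: busing cost 58 + fixed 85 = 143.
All other subsets cost ≥ 134. Minimum total cost: 113.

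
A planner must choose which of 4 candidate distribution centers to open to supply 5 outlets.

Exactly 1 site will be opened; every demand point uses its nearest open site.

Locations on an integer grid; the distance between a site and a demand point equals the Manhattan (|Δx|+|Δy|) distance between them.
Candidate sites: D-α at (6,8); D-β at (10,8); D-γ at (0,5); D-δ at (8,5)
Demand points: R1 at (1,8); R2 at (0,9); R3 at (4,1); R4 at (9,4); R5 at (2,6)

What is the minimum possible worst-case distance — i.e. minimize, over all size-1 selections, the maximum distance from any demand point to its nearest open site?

9

Open {D-α}.
  Farthest demand point is R3 at distance 9 (to D-α); all others are ≤ 9.
With {D-γ} the worst case is 10.
With {D-δ} the worst case is 12.
No size-1 selection achieves below 9.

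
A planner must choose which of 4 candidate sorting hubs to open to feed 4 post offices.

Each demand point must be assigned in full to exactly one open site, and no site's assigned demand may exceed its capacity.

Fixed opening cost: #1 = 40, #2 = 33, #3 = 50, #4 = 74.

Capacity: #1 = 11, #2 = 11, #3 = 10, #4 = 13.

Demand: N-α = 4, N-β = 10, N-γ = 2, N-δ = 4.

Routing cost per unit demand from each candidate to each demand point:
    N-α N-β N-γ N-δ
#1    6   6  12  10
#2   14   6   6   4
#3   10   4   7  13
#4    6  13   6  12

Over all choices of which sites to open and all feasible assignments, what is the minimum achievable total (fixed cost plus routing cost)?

207

Open {#2, #3}; cheapest assignment that respects the capacities:
  #2 (cap 11, load 10): N-α, N-γ, N-δ — cost 4×14 + 2×6 + 4×4 = 84
  #3 (cap 10, load 10): N-β — cost 10×4 = 40
  Shipping 124, fixed 83 → total 207.
  Any other capacity-feasible assignment to {#2, #3} ships for at least 124.
Compare {#1, #2, #3}: its best feasible assignment gives total 215.
Compare {#1, #2}: its best feasible assignment gives total 217.
Every other set of open sites that can feasibly serve all demand totals ≥ 215 even under its best assignment. Minimum: 207.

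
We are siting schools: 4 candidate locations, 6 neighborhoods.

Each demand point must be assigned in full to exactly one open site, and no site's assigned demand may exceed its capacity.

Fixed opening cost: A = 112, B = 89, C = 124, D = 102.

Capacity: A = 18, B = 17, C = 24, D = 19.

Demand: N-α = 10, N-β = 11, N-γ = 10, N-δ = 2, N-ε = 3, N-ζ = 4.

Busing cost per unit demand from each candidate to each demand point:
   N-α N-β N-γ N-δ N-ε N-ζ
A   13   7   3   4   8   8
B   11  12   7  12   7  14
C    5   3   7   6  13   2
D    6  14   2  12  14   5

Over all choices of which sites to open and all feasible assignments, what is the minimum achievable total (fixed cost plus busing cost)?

403

Open {C, D}; cheapest assignment that respects the capacities:
  C (cap 24, load 23): N-α, N-β, N-δ — cost 10×5 + 11×3 + 2×6 = 95
  D (cap 19, load 17): N-γ, N-ε, N-ζ — cost 10×2 + 3×14 + 4×5 = 82
  Shipping 177, fixed 226 → total 403.
  Any other capacity-feasible assignment to {C, D} ships for at least 177.
Compare {A, C}: its best feasible assignment gives total 417.
Compare {B, C}: its best feasible assignment gives total 455.
Every other set of open sites that can feasibly serve all demand totals ≥ 417 even under its best assignment. Minimum: 403.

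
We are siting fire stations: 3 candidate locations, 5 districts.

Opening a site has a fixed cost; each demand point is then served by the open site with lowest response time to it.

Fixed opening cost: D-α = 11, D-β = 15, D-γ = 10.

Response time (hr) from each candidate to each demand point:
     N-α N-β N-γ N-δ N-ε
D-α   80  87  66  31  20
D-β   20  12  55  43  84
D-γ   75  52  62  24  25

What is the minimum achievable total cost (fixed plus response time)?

Open {D-β, D-γ}: assign each demand point to its cheapest open site.
  N-α→D-β 20, N-β→D-β 12, N-γ→D-β 55, N-δ→D-γ 24, N-ε→D-γ 25
  response time 136, fixed 25 → total 161.
Compare {D-α, D-β}: response time 138 + fixed 26 = 164.
Compare {D-α, D-β, D-γ}: response time 131 + fixed 36 = 167.
Compare {D-β}: response time 214 + fixed 15 = 229.
All other subsets cost ≥ 164. Minimum total cost: 161.

161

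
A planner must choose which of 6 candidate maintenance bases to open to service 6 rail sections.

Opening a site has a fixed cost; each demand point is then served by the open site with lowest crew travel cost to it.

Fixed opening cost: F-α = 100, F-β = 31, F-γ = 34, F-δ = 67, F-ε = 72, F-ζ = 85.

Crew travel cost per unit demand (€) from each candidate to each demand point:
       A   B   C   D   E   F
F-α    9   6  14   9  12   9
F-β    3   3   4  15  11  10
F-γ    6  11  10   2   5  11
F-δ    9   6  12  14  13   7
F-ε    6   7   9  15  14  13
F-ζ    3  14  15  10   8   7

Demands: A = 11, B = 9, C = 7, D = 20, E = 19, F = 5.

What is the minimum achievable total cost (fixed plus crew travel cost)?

338

Open {F-β, F-γ}: assign each demand point to its cheapest open site.
  A→F-β 11×3=33, B→F-β 9×3=27, C→F-β 7×4=28, D→F-γ 20×2=40, E→F-γ 19×5=95, F→F-β 5×10=50
  crew travel cost 273, fixed 65 → total 338.
Compare {F-β, F-γ, F-δ}: crew travel cost 258 + fixed 132 = 390.
Compare {F-β, F-γ, F-ζ}: crew travel cost 258 + fixed 150 = 408.
Compare {F-β, F-γ, F-ε}: crew travel cost 273 + fixed 137 = 410.
All other subsets cost ≥ 390. Minimum total cost: 338.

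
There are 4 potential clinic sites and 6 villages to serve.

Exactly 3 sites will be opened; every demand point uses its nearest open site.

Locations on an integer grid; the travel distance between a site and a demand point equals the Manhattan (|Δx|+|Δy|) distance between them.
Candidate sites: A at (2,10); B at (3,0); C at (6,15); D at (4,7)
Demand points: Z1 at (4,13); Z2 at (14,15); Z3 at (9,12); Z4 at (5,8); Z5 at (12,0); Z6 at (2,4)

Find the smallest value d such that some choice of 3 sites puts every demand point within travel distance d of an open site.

Open {A, B, C}.
  Farthest demand point is Z5 at travel distance 9 (to B); all others are ≤ 9.
With {B, C, D} the worst case is 9.
With {A, C, D} the worst case is 15.
No size-3 selection achieves below 9.

9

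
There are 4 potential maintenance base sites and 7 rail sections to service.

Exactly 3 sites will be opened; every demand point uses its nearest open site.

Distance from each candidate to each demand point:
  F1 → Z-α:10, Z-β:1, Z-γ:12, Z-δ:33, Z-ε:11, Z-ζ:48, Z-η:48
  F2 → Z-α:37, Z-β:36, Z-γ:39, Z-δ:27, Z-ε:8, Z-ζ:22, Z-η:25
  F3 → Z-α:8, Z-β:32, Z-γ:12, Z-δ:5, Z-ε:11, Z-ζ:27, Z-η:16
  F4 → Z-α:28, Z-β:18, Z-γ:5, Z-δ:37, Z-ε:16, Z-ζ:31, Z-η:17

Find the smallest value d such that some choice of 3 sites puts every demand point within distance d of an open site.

22

Open {F1, F2, F3}.
  Farthest demand point is Z-ζ at distance 22 (to F2); all others are ≤ 22.
With {F2, F3, F4} the worst case is 22.
With {F1, F2, F4} the worst case is 27.
No size-3 selection achieves below 22.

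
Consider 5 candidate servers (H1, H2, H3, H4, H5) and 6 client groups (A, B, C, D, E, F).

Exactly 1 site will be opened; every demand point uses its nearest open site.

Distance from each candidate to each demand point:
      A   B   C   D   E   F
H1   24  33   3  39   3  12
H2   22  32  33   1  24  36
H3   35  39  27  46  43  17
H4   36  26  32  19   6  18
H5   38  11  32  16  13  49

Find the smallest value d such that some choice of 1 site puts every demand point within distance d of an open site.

Open {H2}.
  Farthest demand point is F at distance 36 (to H2); all others are ≤ 36.
With {H4} the worst case is 36.
With {H1} the worst case is 39.
No size-1 selection achieves below 36.

36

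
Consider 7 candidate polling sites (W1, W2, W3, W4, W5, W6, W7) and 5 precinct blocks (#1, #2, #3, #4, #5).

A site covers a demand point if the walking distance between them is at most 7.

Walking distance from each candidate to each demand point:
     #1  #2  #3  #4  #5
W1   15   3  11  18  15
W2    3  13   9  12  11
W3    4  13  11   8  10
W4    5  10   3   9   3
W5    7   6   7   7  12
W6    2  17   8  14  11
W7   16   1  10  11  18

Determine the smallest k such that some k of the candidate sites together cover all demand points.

2

Coverage sets (demand points within 7 of each site):
  W1: {#2}
  W2: {#1}
  W3: {#1}
  W4: {#1, #3, #5}
  W5: {#1, #2, #3, #4}
  W6: {#1}
  W7: {#2}
No single site covers all 5 demand points.
But {W4, W5} covers everything, so the minimum is 2.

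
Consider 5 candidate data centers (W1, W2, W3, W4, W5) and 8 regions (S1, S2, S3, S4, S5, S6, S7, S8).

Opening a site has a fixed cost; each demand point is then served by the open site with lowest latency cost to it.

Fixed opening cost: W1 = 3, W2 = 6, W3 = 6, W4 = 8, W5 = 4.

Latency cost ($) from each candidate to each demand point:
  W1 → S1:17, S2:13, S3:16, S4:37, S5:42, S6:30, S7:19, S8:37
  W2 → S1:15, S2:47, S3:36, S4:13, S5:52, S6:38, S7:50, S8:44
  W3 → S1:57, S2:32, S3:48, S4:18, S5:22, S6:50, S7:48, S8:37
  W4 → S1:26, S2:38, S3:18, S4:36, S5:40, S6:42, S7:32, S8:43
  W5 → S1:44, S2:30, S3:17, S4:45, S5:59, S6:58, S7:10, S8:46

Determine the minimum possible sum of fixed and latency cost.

175

Open {W1, W2, W3, W5}: assign each demand point to its cheapest open site.
  S1→W2 15, S2→W1 13, S3→W1 16, S4→W2 13, S5→W3 22, S6→W1 30, S7→W5 10, S8→W1 37
  latency cost 156, fixed 19 → total 175.
Compare {W1, W3, W5}: latency cost 163 + fixed 13 = 176.
Compare {W1, W2, W3}: latency cost 165 + fixed 15 = 180.
Compare {W1, W3}: latency cost 172 + fixed 9 = 181.
All other subsets cost ≥ 176. Minimum total cost: 175.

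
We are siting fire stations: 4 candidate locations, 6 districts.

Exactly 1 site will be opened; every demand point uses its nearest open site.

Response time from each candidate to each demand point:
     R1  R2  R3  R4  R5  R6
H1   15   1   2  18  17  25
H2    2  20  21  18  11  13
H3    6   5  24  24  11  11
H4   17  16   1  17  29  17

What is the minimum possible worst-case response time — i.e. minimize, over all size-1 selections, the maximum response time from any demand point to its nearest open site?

Open {H2}.
  Farthest demand point is R3 at response time 21 (to H2); all others are ≤ 21.
With {H3} the worst case is 24.
With {H1} the worst case is 25.
No size-1 selection achieves below 21.

21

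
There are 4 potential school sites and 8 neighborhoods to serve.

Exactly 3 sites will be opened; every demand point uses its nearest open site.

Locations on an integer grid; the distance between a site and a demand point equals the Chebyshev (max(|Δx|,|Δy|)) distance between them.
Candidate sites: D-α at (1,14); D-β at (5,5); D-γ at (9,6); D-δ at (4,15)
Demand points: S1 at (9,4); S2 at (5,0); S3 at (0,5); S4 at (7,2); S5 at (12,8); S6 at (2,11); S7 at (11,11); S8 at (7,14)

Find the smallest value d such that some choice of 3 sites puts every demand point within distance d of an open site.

5

Open {D-β, D-γ, D-δ}.
  Farthest demand point is S2 at distance 5 (to D-β); all others are ≤ 5.
With {D-α, D-β, D-γ} the worst case is 6.
With {D-α, D-β, D-δ} the worst case is 7.
No size-3 selection achieves below 5.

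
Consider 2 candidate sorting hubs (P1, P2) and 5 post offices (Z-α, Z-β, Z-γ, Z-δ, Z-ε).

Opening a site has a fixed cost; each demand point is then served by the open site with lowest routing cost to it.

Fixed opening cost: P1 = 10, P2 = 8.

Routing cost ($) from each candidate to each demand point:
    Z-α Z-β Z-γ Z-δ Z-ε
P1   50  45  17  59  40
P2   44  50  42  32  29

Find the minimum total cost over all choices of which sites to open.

Open {P1, P2}: assign each demand point to its cheapest open site.
  Z-α→P2 44, Z-β→P1 45, Z-γ→P1 17, Z-δ→P2 32, Z-ε→P2 29
  routing cost 167, fixed 18 → total 185.
Compare {P2}: routing cost 197 + fixed 8 = 205.
Compare {P1}: routing cost 211 + fixed 10 = 221.

185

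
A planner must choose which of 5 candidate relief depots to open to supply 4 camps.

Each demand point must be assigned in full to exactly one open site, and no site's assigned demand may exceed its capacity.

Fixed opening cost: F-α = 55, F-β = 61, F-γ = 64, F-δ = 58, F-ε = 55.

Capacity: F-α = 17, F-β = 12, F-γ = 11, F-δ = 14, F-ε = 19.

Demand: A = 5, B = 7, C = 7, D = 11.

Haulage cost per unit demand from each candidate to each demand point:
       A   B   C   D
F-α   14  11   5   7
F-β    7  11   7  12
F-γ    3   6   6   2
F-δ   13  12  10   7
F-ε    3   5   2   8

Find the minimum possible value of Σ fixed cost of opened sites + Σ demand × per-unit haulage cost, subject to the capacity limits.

Open {F-γ, F-ε}; cheapest assignment that respects the capacities:
  F-γ (cap 11, load 11): D — cost 11×2 = 22
  F-ε (cap 19, load 19): A, B, C — cost 5×3 + 7×5 + 7×2 = 64
  Shipping 86, fixed 119 → total 205.
  Any other capacity-feasible assignment to {F-γ, F-ε} ships for at least 86.
Compare {F-α, F-ε}: its best feasible assignment gives total 251.
Compare {F-δ, F-ε}: its best feasible assignment gives total 254.
Every other set of open sites that can feasibly serve all demand totals ≥ 251 even under its best assignment. Minimum: 205.

205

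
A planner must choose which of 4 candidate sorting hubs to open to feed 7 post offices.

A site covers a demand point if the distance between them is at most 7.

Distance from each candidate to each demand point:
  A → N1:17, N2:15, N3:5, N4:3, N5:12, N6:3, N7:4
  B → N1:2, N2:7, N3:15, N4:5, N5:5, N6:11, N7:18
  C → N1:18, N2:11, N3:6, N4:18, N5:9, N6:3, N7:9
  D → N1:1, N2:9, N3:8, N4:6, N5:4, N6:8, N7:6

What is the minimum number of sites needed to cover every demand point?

2

Coverage sets (demand points within 7 of each site):
  A: {N3, N4, N6, N7}
  B: {N1, N2, N4, N5}
  C: {N3, N6}
  D: {N1, N4, N5, N7}
No single site covers all 7 demand points.
But {A, B} covers everything, so the minimum is 2.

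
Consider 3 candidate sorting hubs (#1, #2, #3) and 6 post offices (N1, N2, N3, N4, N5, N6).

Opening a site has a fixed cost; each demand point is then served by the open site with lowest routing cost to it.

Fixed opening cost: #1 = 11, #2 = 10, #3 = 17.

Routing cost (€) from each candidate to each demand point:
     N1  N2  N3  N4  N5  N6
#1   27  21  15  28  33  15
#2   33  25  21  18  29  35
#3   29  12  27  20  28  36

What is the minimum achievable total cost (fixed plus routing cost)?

Open {#1, #3}: assign each demand point to its cheapest open site.
  N1→#1 27, N2→#3 12, N3→#1 15, N4→#3 20, N5→#3 28, N6→#1 15
  routing cost 117, fixed 28 → total 145.
Compare {#1, #2}: routing cost 125 + fixed 21 = 146.
Compare {#1}: routing cost 139 + fixed 11 = 150.
Compare {#1, #2, #3}: routing cost 115 + fixed 38 = 153.
All other subsets cost ≥ 146. Minimum total cost: 145.

145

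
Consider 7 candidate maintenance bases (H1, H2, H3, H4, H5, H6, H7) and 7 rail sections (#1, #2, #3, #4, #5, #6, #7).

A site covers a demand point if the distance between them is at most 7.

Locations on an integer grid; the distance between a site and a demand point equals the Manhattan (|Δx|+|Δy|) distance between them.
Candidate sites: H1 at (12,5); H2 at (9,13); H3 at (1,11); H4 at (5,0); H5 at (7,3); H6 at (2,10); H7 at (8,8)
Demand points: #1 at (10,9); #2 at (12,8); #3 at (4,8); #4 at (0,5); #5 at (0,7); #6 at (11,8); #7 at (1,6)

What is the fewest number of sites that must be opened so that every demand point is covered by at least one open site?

Coverage sets (demand points within 7 of each site):
  H1: {#1, #2, #6}
  H2: {#1, #6}
  H3: {#3, #4, #5, #7}
  H4: {}
  H5: {}
  H6: {#3, #4, #5, #7}
  H7: {#1, #2, #3, #6}
No single site covers all 7 demand points.
But {H1, H3} covers everything, so the minimum is 2.

2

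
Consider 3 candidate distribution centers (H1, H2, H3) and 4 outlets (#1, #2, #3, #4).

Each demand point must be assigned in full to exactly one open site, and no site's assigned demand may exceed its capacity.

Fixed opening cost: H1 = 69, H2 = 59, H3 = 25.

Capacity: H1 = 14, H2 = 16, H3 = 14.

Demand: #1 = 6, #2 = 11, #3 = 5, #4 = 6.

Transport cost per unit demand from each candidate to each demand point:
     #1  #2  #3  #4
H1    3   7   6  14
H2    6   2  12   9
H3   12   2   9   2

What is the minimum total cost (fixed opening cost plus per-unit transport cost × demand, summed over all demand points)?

Open {H1, H2, H3}; cheapest assignment that respects the capacities:
  H1 (cap 14, load 11): #1, #3 — cost 6×3 + 5×6 = 48
  H2 (cap 16, load 11): #2 — cost 11×2 = 22
  H3 (cap 14, load 6): #4 — cost 6×2 = 12
  Shipping 82, fixed 153 → total 235.
  Any other capacity-feasible assignment to {H1, H2, H3} ships for at least 82.
Compare {H2, H3}: its best feasible assignment gives total 250.
Compare {H1, H2}: its best feasible assignment gives total 312.
Every other set of open sites that can feasibly serve all demand totals ≥ 250 even under its best assignment. Minimum: 235.

235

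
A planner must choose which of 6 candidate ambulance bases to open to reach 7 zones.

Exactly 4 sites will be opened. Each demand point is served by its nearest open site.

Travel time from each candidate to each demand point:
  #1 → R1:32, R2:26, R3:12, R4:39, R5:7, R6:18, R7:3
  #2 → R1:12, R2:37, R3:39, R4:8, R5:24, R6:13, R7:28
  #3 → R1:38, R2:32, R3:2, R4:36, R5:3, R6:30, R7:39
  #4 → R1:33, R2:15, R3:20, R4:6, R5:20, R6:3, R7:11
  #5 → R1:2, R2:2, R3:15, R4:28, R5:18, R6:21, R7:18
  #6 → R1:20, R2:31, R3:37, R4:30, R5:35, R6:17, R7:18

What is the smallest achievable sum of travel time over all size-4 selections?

21

Open {#1, #3, #4, #5}.
  R1→#5 2, R2→#5 2, R3→#3 2, R4→#4 6, R5→#3 3, R6→#4 3, R7→#1 3  ⇒ total 21.
Compare {#2, #3, #4, #5}: total 29.
Compare {#3, #4, #5, #6}: total 29.
No size-4 selection does better; minimum is 21.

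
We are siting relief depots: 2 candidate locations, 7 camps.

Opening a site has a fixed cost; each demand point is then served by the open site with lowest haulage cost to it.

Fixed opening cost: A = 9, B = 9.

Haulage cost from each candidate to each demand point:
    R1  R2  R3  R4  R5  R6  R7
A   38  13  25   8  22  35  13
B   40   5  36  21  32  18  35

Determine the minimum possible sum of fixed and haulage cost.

Open {A, B}: assign each demand point to its cheapest open site.
  R1→A 38, R2→B 5, R3→A 25, R4→A 8, R5→A 22, R6→B 18, R7→A 13
  haulage cost 129, fixed 18 → total 147.
Compare {A}: haulage cost 154 + fixed 9 = 163.
Compare {B}: haulage cost 187 + fixed 9 = 196.

147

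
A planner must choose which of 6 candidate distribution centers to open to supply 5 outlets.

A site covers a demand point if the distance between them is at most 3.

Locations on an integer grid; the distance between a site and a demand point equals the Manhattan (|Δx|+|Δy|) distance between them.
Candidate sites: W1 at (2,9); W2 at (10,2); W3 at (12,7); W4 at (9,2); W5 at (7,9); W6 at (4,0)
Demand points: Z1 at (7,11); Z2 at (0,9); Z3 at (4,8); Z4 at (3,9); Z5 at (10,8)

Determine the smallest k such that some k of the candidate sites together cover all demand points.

3

Coverage sets (demand points within 3 of each site):
  W1: {Z2, Z3, Z4}
  W2: {}
  W3: {Z5}
  W4: {}
  W5: {Z1}
  W6: {}
No 2 sites suffice: every size-2 union leaves at least one demand point uncovered.
But {W1, W3, W5} covers everything, so the minimum is 3.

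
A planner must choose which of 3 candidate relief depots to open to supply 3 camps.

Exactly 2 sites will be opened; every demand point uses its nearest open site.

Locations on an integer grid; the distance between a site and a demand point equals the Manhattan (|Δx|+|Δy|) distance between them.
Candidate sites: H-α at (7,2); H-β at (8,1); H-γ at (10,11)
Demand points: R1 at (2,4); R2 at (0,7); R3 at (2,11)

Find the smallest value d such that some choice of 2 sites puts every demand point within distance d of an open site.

Open {H-α, H-γ}.
  Farthest demand point is R2 at distance 12 (to H-α); all others are ≤ 12.
With {H-α, H-β} the worst case is 14.
With {H-β, H-γ} the worst case is 14.
No size-2 selection achieves below 12.

12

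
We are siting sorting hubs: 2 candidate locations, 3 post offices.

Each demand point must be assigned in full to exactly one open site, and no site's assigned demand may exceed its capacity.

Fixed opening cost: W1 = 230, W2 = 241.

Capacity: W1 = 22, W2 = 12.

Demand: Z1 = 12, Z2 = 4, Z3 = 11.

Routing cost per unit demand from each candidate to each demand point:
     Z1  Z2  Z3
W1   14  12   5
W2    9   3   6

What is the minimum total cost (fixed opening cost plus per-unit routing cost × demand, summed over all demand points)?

682

Open {W1, W2}; cheapest assignment that respects the capacities:
  W1 (cap 22, load 15): Z2, Z3 — cost 4×12 + 11×5 = 103
  W2 (cap 12, load 12): Z1 — cost 12×9 = 108
  Shipping 211, fixed 471 → total 682.
  Any other capacity-feasible assignment to {W1, W2} ships for at least 211.
Total demand is 27 and no other set of sites has combined capacity ≥ 27, so {W1, W2} is the only feasible choice of open sites. Minimum: 682.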